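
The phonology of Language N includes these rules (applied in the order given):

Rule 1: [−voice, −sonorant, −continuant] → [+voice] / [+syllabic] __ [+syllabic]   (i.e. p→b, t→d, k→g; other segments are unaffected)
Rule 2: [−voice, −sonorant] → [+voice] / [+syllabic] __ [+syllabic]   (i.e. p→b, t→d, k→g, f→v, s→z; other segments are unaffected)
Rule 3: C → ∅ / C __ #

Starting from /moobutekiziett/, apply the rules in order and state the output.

moobudegiziet

Rule 1 (intervocalic voicing): /t/ is a voiceless stop between vowels /u/ and /e/, so it voices to [d]. /k/ is a voiceless stop between vowels /e/ and /i/, so it voices to [g]. /moobutekiziett/ → moobudegiziett.
Rule 2 (intervocalic voicing): no segment meets the environment; /moobudegiziett/ is unchanged.
Rule 3 (final cluster simplification): /t/ is the second consonant of a word-final cluster /tt/, so it deletes. /moobudegiziett/ → moobudegiziet.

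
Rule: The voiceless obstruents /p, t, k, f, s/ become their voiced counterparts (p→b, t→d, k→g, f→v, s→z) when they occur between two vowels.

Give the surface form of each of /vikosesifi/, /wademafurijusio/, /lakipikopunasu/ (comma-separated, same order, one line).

vigozezivi, wademavurijuzio, lagibigobunazu

/vikosesifi/: /k/ is a voiceless obstruent between vowels /i/ and /o/, so it voices to [g]. /s/ is a voiceless obstruent between vowels /o/ and /e/, so it voices to [z]. /s/ is a voiceless obstruent between vowels /e/ and /i/, so it voices to [z]. /f/ is a voiceless obstruent between vowels /i/ and /i/, so it voices to [v]. → [vigozezivi].
/wademafurijusio/: /f/ is a voiceless obstruent between vowels /a/ and /u/, so it voices to [v]. /s/ is a voiceless obstruent between vowels /u/ and /i/, so it voices to [z]. → [wademavurijuzio].
/lakipikopunasu/: /k/ is a voiceless obstruent between vowels /a/ and /i/, so it voices to [g]. /p/ is a voiceless obstruent between vowels /i/ and /i/, so it voices to [b]. /k/ is a voiceless obstruent between vowels /i/ and /o/, so it voices to [g]. /p/ is a voiceless obstruent between vowels /o/ and /u/, so it voices to [b]. /s/ is a voiceless obstruent between vowels /a/ and /u/, so it voices to [z]. → [lagibigobunazu].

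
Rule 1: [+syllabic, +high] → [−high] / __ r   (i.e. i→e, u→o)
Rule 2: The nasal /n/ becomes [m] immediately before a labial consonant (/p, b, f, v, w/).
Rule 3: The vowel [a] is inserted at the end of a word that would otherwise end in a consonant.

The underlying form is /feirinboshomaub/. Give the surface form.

feerimboshomauba

Rule 1 (pre-rhotic lowering): /i/ is a high vowel immediately before /r/, so it lowers to [e]. /feirinboshomaub/ → feerinboshomaub.
Rule 2 (nasal place assimilation): /n/ precedes the labial consonant /b/, so it assimilates in place to [m]. /feerinboshomaub/ → feerimboshomaub.
Rule 3 (final a-epenthesis): the form ends in the consonant /b/, so [a] is inserted word-finally. /feerimboshomaub/ → feerimboshomauba.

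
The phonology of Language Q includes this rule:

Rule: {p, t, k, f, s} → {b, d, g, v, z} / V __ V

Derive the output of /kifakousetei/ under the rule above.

kivagouzedei

Scanning /kifakousetei/: /k/ at position 1 is not in the conditioning environment; /f/ is a voiceless obstruent between vowels /i/ and /a/, so it voices to [v]; /k/ is a voiceless obstruent between vowels /a/ and /o/, so it voices to [g]; /s/ is a voiceless obstruent between vowels /u/ and /e/, so it voices to [z]; /t/ is a voiceless obstruent between vowels /e/ and /e/, so it voices to [d].
Result: [kivagouzedei].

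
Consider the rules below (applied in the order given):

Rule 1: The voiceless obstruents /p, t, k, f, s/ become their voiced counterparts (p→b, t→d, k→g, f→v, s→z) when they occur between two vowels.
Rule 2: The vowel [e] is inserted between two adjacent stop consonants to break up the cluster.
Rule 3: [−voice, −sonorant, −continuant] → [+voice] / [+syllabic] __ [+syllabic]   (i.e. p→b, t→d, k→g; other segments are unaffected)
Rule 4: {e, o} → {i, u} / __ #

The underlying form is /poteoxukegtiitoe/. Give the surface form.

Rule 1 (intervocalic voicing): /t/ is a voiceless obstruent between vowels /o/ and /e/, so it voices to [d]. /k/ is a voiceless obstruent between vowels /u/ and /e/, so it voices to [g]. /t/ is a voiceless obstruent between vowels /i/ and /o/, so it voices to [d]. /poteoxukegtiitoe/ → podeoxugegtiidoe.
Rule 2 (stop-cluster e-epenthesis): /g/ and /t/ form a stop–stop cluster, so [e] is inserted between them. /podeoxugegtiidoe/ → podeoxugegetiidoe.
Rule 3 (intervocalic voicing): /t/ is a voiceless stop between vowels /e/ and /i/, so it voices to [d]. /podeoxugegetiidoe/ → podeoxugegediidoe.
Rule 4 (final vowel raising): /e/ is a mid vowel in word-final position, so it raises to [i]. /podeoxugegediidoe/ → podeoxugegediidoi.

podeoxugegediidoi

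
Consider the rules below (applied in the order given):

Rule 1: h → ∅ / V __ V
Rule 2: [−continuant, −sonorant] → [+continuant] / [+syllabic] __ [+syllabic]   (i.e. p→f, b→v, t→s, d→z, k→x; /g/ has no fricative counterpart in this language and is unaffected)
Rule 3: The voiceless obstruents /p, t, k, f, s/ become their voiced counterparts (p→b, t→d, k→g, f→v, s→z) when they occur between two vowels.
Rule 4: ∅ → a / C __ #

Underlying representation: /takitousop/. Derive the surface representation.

Rule 1 (intervocalic h-deletion): no segment meets the environment; /takitousop/ is unchanged.
Rule 2 (intervocalic spirantization): /k/ is a stop between vowels /a/ and /i/, so it spirantizes to the fricative [x]. /t/ is a stop between vowels /i/ and /o/, so it spirantizes to the fricative [s]. /takitousop/ → taxisousop.
Rule 3 (intervocalic voicing): /s/ is a voiceless obstruent between vowels /i/ and /o/, so it voices to [z]. /s/ is a voiceless obstruent between vowels /u/ and /o/, so it voices to [z]. /taxisousop/ → taxizouzop.
Rule 4 (final a-epenthesis): the form ends in the consonant /p/, so [a] is inserted word-finally. /taxizouzop/ → taxizouzopa.

taxizouzopa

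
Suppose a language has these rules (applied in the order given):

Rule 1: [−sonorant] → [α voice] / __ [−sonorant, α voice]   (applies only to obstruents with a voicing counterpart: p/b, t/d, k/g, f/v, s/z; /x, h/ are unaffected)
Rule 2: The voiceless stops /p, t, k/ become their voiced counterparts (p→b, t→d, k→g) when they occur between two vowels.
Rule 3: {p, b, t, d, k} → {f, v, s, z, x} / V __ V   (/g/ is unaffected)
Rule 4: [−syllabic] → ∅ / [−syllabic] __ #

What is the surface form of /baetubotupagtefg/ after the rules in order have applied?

Rule 1 (regressive voicing assimilation): /g/ precedes the voiceless obstruent /t/, so it devoices to [k] by assimilation. /f/ precedes the voiced obstruent /g/, so it voices to [v] by assimilation. /baetubotupagtefg/ → baetubotupaktevg.
Rule 2 (intervocalic voicing): /t/ is a voiceless stop between vowels /e/ and /u/, so it voices to [d]. /t/ is a voiceless stop between vowels /o/ and /u/, so it voices to [d]. /p/ is a voiceless stop between vowels /u/ and /a/, so it voices to [b]. /baetubotupaktevg/ → baedubodubaktevg.
Rule 3 (intervocalic spirantization): /d/ is a stop between vowels /e/ and /u/, so it spirantizes to the fricative [z]. /b/ is a stop between vowels /u/ and /o/, so it spirantizes to the fricative [v]. /d/ is a stop between vowels /o/ and /u/, so it spirantizes to the fricative [z]. /b/ is a stop between vowels /u/ and /a/, so it spirantizes to the fricative [v]. /baedubodubaktevg/ → baezuvozuvaktevg.
Rule 4 (final cluster simplification): /g/ is the second consonant of a word-final cluster /vg/, so it deletes. /baezuvozuvaktevg/ → baezuvozuvaktev.

baezuvozuvaktev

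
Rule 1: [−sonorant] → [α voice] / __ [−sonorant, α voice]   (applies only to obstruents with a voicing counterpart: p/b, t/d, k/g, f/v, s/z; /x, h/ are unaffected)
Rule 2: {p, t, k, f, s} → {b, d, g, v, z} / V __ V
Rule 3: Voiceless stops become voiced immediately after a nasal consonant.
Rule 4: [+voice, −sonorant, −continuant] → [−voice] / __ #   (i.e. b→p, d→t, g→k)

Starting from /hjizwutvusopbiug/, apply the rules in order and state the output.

hjizwudvuzobbiuk

Rule 1 (regressive voicing assimilation): /t/ precedes the voiced obstruent /v/, so it voices to [d] by assimilation. /p/ precedes the voiced obstruent /b/, so it voices to [b] by assimilation. /hjizwutvusopbiug/ → hjizwudvusobbiug.
Rule 2 (intervocalic voicing): /s/ is a voiceless obstruent between vowels /u/ and /o/, so it voices to [z]. /hjizwudvusobbiug/ → hjizwudvuzobbiug.
Rule 3 (post-nasal voicing): no segment meets the environment; /hjizwudvuzobbiug/ is unchanged.
Rule 4 (final devoicing): /g/ is a voiced stop in word-final position, so it devoices to [k]. /hjizwudvuzobbiug/ → hjizwudvuzobbiuk.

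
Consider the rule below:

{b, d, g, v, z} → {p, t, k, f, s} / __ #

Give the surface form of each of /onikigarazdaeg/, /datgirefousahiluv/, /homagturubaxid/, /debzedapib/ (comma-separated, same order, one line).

/onikigarazdaeg/: /g/ is a voiced obstruent in word-final position, so it devoices to [k]. → [onikigarazdaek].
/datgirefousahiluv/: /v/ is a voiced obstruent in word-final position, so it devoices to [f]. → [datgirefousahiluf].
/homagturubaxid/: /d/ is a voiced obstruent in word-final position, so it devoices to [t]. → [homagturubaxit].
/debzedapib/: /b/ is a voiced obstruent in word-final position, so it devoices to [p]. → [debzedapip].

onikigarazdaek, datgirefousahiluf, homagturubaxit, debzedapip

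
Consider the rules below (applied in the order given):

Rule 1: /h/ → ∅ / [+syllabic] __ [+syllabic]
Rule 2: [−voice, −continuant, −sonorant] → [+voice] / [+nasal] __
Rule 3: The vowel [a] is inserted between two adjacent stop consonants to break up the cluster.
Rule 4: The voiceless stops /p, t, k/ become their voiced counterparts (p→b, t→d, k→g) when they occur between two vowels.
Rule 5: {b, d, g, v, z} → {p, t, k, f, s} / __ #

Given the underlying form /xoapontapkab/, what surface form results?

Rule 1 (intervocalic h-deletion): no segment meets the environment; /xoapontapkab/ is unchanged.
Rule 2 (post-nasal voicing): /t/ is a voiceless stop immediately after the nasal /n/, so it voices to [d]. /xoapontapkab/ → xoapondapkab.
Rule 3 (stop-cluster a-epenthesis): /p/ and /k/ form a stop–stop cluster, so [a] is inserted between them. /xoapondapkab/ → xoapondapakab.
Rule 4 (intervocalic voicing): /p/ is a voiceless stop between vowels /a/ and /o/, so it voices to [b]. /p/ is a voiceless stop between vowels /a/ and /a/, so it voices to [b]. /k/ is a voiceless stop between vowels /a/ and /a/, so it voices to [g]. /xoapondapakab/ → xoabondabagab.
Rule 5 (final devoicing): /b/ is a voiced obstruent in word-final position, so it devoices to [p]. /xoabondabagab/ → xoabondabagap.

xoabondabagap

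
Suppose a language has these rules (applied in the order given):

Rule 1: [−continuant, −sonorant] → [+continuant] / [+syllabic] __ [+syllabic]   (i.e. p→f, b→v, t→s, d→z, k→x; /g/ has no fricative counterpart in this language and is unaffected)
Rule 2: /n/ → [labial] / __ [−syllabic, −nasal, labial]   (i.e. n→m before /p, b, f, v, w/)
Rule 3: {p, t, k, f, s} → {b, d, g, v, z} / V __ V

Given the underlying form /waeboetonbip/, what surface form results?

Rule 1 (intervocalic spirantization): /b/ is a stop between vowels /e/ and /o/, so it spirantizes to the fricative [v]. /t/ is a stop between vowels /e/ and /o/, so it spirantizes to the fricative [s]. /waeboetonbip/ → waevoesonbip.
Rule 2 (nasal place assimilation): /n/ precedes the labial consonant /b/, so it assimilates in place to [m]. /waevoesonbip/ → waevoesombip.
Rule 3 (intervocalic voicing): /s/ is a voiceless obstruent between vowels /e/ and /o/, so it voices to [z]. /waevoesombip/ → waevoezombip.

waevoezombip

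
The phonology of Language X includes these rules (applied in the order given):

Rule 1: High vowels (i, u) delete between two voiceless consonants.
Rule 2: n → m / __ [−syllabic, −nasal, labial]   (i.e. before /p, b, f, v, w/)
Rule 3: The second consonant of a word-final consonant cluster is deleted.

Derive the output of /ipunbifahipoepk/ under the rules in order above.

ipumbifahpoep

Rule 1 (high vowel syncope): /i/ is a high vowel flanked by voiceless consonants /h/ and /p/, so it deletes. /ipunbifahipoepk/ → ipunbifahpoepk.
Rule 2 (nasal place assimilation): /n/ precedes the labial consonant /b/, so it assimilates in place to [m]. /ipunbifahpoepk/ → ipumbifahpoepk.
Rule 3 (final cluster simplification): /k/ is the second consonant of a word-final cluster /pk/, so it deletes. /ipumbifahpoepk/ → ipumbifahpoep.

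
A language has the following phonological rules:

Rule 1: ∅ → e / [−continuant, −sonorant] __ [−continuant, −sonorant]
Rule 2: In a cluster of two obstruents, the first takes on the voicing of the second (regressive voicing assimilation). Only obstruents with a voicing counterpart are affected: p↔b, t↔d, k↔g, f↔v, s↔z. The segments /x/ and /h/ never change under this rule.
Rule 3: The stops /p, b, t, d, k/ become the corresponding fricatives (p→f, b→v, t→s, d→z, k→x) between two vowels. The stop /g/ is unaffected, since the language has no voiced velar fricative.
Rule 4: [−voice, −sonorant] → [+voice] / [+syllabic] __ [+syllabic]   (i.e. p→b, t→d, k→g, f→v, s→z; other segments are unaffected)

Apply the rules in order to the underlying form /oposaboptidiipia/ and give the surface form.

Rule 1 (stop-cluster e-epenthesis): /p/ and /t/ form a stop–stop cluster, so [e] is inserted between them. /oposaboptidiipia/ → oposabopetidiipia.
Rule 2 (regressive voicing assimilation): no segment meets the environment; /oposabopetidiipia/ is unchanged.
Rule 3 (intervocalic spirantization): /p/ is a stop between vowels /o/ and /o/, so it spirantizes to the fricative [f]. /b/ is a stop between vowels /a/ and /o/, so it spirantizes to the fricative [v]. /p/ is a stop between vowels /o/ and /e/, so it spirantizes to the fricative [f]. /t/ is a stop between vowels /e/ and /i/, so it spirantizes to the fricative [s]. /d/ is a stop between vowels /i/ and /i/, so it spirantizes to the fricative [z]. /p/ is a stop between vowels /i/ and /i/, so it spirantizes to the fricative [f]. /oposabopetidiipia/ → ofosavofesiziifia.
Rule 4 (intervocalic voicing): /f/ is a voiceless obstruent between vowels /o/ and /o/, so it voices to [v]. /s/ is a voiceless obstruent between vowels /o/ and /a/, so it voices to [z]. /f/ is a voiceless obstruent between vowels /o/ and /e/, so it voices to [v]. /s/ is a voiceless obstruent between vowels /e/ and /i/, so it voices to [z]. /f/ is a voiceless obstruent between vowels /i/ and /i/, so it voices to [v]. /ofosavofesiziifia/ → ovozavoveziziivia.

ovozavoveziziivia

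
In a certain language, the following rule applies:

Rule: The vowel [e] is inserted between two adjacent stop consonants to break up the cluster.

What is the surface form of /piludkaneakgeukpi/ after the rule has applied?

piludekaneakegeukepi

/d/ and /k/ form a stop–stop cluster, so [e] is inserted between them.
/k/ and /g/ form a stop–stop cluster, so [e] is inserted between them.
/k/ and /p/ form a stop–stop cluster, so [e] is inserted between them.
Surface form: [piludekaneakegeukepi].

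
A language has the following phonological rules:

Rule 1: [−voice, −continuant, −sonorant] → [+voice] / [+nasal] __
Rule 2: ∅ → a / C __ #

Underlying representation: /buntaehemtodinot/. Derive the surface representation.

bundaehemdodinota

Rule 1 (post-nasal voicing): /t/ is a voiceless stop immediately after the nasal /n/, so it voices to [d]. /t/ is a voiceless stop immediately after the nasal /m/, so it voices to [d]. /buntaehemtodinot/ → bundaehemdodinot.
Rule 2 (final a-epenthesis): the form ends in the consonant /t/, so [a] is inserted word-finally. /bundaehemdodinot/ → bundaehemdodinota.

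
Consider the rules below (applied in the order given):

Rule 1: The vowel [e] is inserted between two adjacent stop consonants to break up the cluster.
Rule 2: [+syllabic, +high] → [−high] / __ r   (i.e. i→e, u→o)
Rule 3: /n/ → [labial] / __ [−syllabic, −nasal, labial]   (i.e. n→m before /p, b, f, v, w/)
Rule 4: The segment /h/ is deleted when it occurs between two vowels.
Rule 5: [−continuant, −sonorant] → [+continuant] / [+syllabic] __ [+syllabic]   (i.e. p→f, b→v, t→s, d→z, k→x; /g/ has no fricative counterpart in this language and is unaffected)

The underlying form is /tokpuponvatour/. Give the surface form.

Rule 1 (stop-cluster e-epenthesis): /k/ and /p/ form a stop–stop cluster, so [e] is inserted between them. /tokpuponvatour/ → tokepuponvatour.
Rule 2 (pre-rhotic lowering): /u/ is a high vowel immediately before /r/, so it lowers to [o]. /tokepuponvatour/ → tokepuponvatoor.
Rule 3 (nasal place assimilation): /n/ precedes the labial consonant /v/, so it assimilates in place to [m]. /tokepuponvatoor/ → tokepupomvatoor.
Rule 4 (intervocalic h-deletion): no segment meets the environment; /tokepupomvatoor/ is unchanged.
Rule 5 (intervocalic spirantization): /k/ is a stop between vowels /o/ and /e/, so it spirantizes to the fricative [x]. /p/ is a stop between vowels /e/ and /u/, so it spirantizes to the fricative [f]. /p/ is a stop between vowels /u/ and /o/, so it spirantizes to the fricative [f]. /t/ is a stop between vowels /a/ and /o/, so it spirantizes to the fricative [s]. /tokepupomvatoor/ → toxefufomvasoor.

toxefufomvasoor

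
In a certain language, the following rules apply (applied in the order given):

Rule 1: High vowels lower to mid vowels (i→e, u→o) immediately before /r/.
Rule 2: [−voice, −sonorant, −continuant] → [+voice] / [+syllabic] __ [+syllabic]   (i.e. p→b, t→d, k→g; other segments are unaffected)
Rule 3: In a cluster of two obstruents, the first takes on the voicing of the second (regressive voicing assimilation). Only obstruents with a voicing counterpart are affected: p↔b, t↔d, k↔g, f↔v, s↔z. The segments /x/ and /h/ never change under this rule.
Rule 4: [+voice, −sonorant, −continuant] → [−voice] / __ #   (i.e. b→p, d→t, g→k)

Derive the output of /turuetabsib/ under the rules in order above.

Rule 1 (pre-rhotic lowering): /u/ is a high vowel immediately before /r/, so it lowers to [o]. /turuetabsib/ → toruetabsib.
Rule 2 (intervocalic voicing): /t/ is a voiceless stop between vowels /e/ and /a/, so it voices to [d]. /toruetabsib/ → toruedabsib.
Rule 3 (regressive voicing assimilation): /b/ precedes the voiceless obstruent /s/, so it devoices to [p] by assimilation. /toruedabsib/ → toruedapsib.
Rule 4 (final devoicing): /b/ is a voiced stop in word-final position, so it devoices to [p]. /toruedapsib/ → toruedapsip.

toruedapsip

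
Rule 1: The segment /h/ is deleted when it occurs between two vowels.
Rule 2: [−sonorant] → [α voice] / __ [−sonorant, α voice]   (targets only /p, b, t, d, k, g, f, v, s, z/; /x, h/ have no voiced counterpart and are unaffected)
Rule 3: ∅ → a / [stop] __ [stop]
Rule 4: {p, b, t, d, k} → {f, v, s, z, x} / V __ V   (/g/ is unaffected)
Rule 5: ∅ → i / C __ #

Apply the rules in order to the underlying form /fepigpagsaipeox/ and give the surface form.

Rule 1 (intervocalic h-deletion): no segment meets the environment; /fepigpagsaipeox/ is unchanged.
Rule 2 (regressive voicing assimilation): /g/ precedes the voiceless obstruent /p/, so it devoices to [k] by assimilation. /g/ precedes the voiceless obstruent /s/, so it devoices to [k] by assimilation. /fepigpagsaipeox/ → fepikpaksaipeox.
Rule 3 (stop-cluster a-epenthesis): /k/ and /p/ form a stop–stop cluster, so [a] is inserted between them. /fepikpaksaipeox/ → fepikapaksaipeox.
Rule 4 (intervocalic spirantization): /p/ is a stop between vowels /e/ and /i/, so it spirantizes to the fricative [f]. /k/ is a stop between vowels /i/ and /a/, so it spirantizes to the fricative [x]. /p/ is a stop between vowels /a/ and /a/, so it spirantizes to the fricative [f]. /p/ is a stop between vowels /i/ and /e/, so it spirantizes to the fricative [f]. /fepikapaksaipeox/ → fefixafaksaifeox.
Rule 5 (final i-epenthesis): the form ends in the consonant /x/, so [i] is inserted word-finally. /fefixafaksaifeox/ → fefixafaksaifeoxi.

fefixafaksaifeoxi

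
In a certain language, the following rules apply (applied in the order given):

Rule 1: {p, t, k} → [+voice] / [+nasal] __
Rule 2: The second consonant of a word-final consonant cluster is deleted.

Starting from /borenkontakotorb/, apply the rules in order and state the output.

borengondakotor

Rule 1 (post-nasal voicing): /k/ is a voiceless stop immediately after the nasal /n/, so it voices to [g]. /t/ is a voiceless stop immediately after the nasal /n/, so it voices to [d]. /borenkontakotorb/ → borengondakotorb.
Rule 2 (final cluster simplification): /b/ is the second consonant of a word-final cluster /rb/, so it deletes. /borengondakotorb/ → borengondakotor.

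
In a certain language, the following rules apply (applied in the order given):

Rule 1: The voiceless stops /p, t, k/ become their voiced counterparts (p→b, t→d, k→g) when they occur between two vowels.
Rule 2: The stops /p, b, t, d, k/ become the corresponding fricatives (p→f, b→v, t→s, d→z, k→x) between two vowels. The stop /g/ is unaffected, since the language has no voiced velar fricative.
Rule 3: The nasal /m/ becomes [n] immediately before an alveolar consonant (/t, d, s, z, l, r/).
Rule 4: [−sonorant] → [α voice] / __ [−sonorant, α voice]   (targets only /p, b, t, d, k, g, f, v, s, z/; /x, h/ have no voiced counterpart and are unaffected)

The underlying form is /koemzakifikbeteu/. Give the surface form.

Rule 1 (intervocalic voicing): /k/ is a voiceless stop between vowels /a/ and /i/, so it voices to [g]. /t/ is a voiceless stop between vowels /e/ and /e/, so it voices to [d]. /koemzakifikbeteu/ → koemzagifikbedeu.
Rule 2 (intervocalic spirantization): /d/ is a stop between vowels /e/ and /e/, so it spirantizes to the fricative [z]. /koemzagifikbedeu/ → koemzagifikbezeu.
Rule 3 (nasal place assimilation): /m/ precedes the alveolar consonant /z/, so it assimilates in place to [n]. /koemzagifikbezeu/ → koenzagifikbezeu.
Rule 4 (regressive voicing assimilation): /k/ precedes the voiced obstruent /b/, so it voices to [g] by assimilation. /koenzagifikbezeu/ → koenzagifigbezeu.

koenzagifigbezeu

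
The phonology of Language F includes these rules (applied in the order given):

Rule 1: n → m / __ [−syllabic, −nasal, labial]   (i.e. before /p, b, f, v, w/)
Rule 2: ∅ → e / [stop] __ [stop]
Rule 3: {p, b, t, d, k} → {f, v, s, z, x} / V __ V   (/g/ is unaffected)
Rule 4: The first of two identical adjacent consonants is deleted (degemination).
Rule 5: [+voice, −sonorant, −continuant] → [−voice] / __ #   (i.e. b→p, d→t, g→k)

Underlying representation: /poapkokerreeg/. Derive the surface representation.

Rule 1 (nasal place assimilation): no segment meets the environment; /poapkokerreeg/ is unchanged.
Rule 2 (stop-cluster e-epenthesis): /p/ and /k/ form a stop–stop cluster, so [e] is inserted between them. /poapkokerreeg/ → poapekokerreeg.
Rule 3 (intervocalic spirantization): /p/ is a stop between vowels /a/ and /e/, so it spirantizes to the fricative [f]. /k/ is a stop between vowels /e/ and /o/, so it spirantizes to the fricative [x]. /k/ is a stop between vowels /o/ and /e/, so it spirantizes to the fricative [x]. /poapekokerreeg/ → poafexoxerreeg.
Rule 4 (degemination): /rr/ is a geminate; the first /r/ deletes. /poafexoxerreeg/ → poafexoxereeg.
Rule 5 (final devoicing): /g/ is a voiced stop in word-final position, so it devoices to [k]. /poafexoxereeg/ → poafexoxereek.

poafexoxereek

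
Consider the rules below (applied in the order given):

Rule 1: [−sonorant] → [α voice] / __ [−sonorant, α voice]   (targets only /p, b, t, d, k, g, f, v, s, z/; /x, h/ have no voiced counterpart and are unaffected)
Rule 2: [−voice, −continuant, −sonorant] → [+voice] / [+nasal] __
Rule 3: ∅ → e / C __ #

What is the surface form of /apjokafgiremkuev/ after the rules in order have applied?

apjokavgiremgueve

Rule 1 (regressive voicing assimilation): /f/ precedes the voiced obstruent /g/, so it voices to [v] by assimilation. /apjokafgiremkuev/ → apjokavgiremkuev.
Rule 2 (post-nasal voicing): /k/ is a voiceless stop immediately after the nasal /m/, so it voices to [g]. /apjokavgiremkuev/ → apjokavgiremguev.
Rule 3 (final e-epenthesis): the form ends in the consonant /v/, so [e] is inserted word-finally. /apjokavgiremguev/ → apjokavgiremgueve.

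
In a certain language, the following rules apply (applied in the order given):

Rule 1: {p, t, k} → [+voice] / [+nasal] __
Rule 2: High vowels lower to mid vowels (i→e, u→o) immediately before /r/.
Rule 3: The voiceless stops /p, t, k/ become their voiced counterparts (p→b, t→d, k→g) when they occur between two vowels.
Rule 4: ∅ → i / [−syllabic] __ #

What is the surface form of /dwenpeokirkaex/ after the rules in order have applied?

dwenbeogerkaexi

Rule 1 (post-nasal voicing): /p/ is a voiceless stop immediately after the nasal /n/, so it voices to [b]. /dwenpeokirkaex/ → dwenbeokirkaex.
Rule 2 (pre-rhotic lowering): /i/ is a high vowel immediately before /r/, so it lowers to [e]. /dwenbeokirkaex/ → dwenbeokerkaex.
Rule 3 (intervocalic voicing): /k/ is a voiceless stop between vowels /o/ and /e/, so it voices to [g]. /dwenbeokerkaex/ → dwenbeogerkaex.
Rule 4 (final i-epenthesis): the form ends in the consonant /x/, so [i] is inserted word-finally. /dwenbeogerkaex/ → dwenbeogerkaexi.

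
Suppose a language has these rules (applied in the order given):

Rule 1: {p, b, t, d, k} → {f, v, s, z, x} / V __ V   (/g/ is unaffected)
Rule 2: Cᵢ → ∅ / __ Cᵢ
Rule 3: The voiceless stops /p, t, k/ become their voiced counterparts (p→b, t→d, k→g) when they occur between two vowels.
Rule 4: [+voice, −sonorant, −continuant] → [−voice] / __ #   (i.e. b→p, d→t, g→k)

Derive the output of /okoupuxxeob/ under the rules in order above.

Rule 1 (intervocalic spirantization): /k/ is a stop between vowels /o/ and /o/, so it spirantizes to the fricative [x]. /p/ is a stop between vowels /u/ and /u/, so it spirantizes to the fricative [f]. /okoupuxxeob/ → oxoufuxxeob.
Rule 2 (degemination): /xx/ is a geminate; the first /x/ deletes. /oxoufuxxeob/ → oxoufuxeob.
Rule 3 (intervocalic voicing): no segment meets the environment; /oxoufuxeob/ is unchanged.
Rule 4 (final devoicing): /b/ is a voiced stop in word-final position, so it devoices to [p]. /oxoufuxeob/ → oxoufuxeop.

oxoufuxeop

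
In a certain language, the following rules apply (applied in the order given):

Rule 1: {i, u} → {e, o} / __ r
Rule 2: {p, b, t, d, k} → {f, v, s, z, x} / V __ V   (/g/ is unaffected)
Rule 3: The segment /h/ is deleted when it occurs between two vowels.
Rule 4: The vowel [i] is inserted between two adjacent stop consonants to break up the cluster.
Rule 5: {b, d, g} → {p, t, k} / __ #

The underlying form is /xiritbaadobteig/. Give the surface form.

xeritibaazobiteik

Rule 1 (pre-rhotic lowering): /i/ is a high vowel immediately before /r/, so it lowers to [e]. /xiritbaadobteig/ → xeritbaadobteig.
Rule 2 (intervocalic spirantization): /d/ is a stop between vowels /a/ and /o/, so it spirantizes to the fricative [z]. /xeritbaadobteig/ → xeritbaazobteig.
Rule 3 (intervocalic h-deletion): no segment meets the environment; /xeritbaazobteig/ is unchanged.
Rule 4 (stop-cluster i-epenthesis): /t/ and /b/ form a stop–stop cluster, so [i] is inserted between them. /b/ and /t/ form a stop–stop cluster, so [i] is inserted between them. /xeritbaazobteig/ → xeritibaazobiteig.
Rule 5 (final devoicing): /g/ is a voiced stop in word-final position, so it devoices to [k]. /xeritibaazobiteig/ → xeritibaazobiteik.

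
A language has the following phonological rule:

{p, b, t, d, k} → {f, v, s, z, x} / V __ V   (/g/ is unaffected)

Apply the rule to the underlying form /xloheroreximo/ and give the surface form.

xloheroreximo

No segment of /xloheroreximo/ meets the structural description of the rule, so the form surfaces unchanged.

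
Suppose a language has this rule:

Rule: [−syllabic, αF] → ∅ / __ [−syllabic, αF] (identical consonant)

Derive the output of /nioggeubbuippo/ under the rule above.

niogeubuipo

/gg/ is a geminate; the first /g/ deletes.
/bb/ is a geminate; the first /b/ deletes.
/pp/ is a geminate; the first /p/ deletes.
The other instances of /n/, /g/, /b/, /p/ do not occur in the required environment and remain unchanged.
Surface form: [niogeubuipo].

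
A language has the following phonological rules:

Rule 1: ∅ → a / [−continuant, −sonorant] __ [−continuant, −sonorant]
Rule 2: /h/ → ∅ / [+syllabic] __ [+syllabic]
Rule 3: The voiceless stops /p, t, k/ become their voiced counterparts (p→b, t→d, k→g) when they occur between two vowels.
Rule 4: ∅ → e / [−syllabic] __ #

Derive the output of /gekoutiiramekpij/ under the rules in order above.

gegoudiiramegabije

Rule 1 (stop-cluster a-epenthesis): /k/ and /p/ form a stop–stop cluster, so [a] is inserted between them. /gekoutiiramekpij/ → gekoutiiramekapij.
Rule 2 (intervocalic h-deletion): no segment meets the environment; /gekoutiiramekapij/ is unchanged.
Rule 3 (intervocalic voicing): /k/ is a voiceless stop between vowels /e/ and /o/, so it voices to [g]. /t/ is a voiceless stop between vowels /u/ and /i/, so it voices to [d]. /k/ is a voiceless stop between vowels /e/ and /a/, so it voices to [g]. /p/ is a voiceless stop between vowels /a/ and /i/, so it voices to [b]. /gekoutiiramekapij/ → gegoudiiramegabij.
Rule 4 (final e-epenthesis): the form ends in the consonant /j/, so [e] is inserted word-finally. /gegoudiiramegabij/ → gegoudiiramegabije.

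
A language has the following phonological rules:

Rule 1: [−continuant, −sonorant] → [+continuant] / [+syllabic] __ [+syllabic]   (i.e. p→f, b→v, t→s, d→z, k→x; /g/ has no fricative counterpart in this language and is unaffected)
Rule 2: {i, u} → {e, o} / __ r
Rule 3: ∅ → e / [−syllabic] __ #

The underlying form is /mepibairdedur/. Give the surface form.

mefivaerdezore

Rule 1 (intervocalic spirantization): /p/ is a stop between vowels /e/ and /i/, so it spirantizes to the fricative [f]. /b/ is a stop between vowels /i/ and /a/, so it spirantizes to the fricative [v]. /d/ is a stop between vowels /e/ and /u/, so it spirantizes to the fricative [z]. /mepibairdedur/ → mefivairdezur.
Rule 2 (pre-rhotic lowering): /i/ is a high vowel immediately before /r/, so it lowers to [e]. /u/ is a high vowel immediately before /r/, so it lowers to [o]. /mefivairdezur/ → mefivaerdezor.
Rule 3 (final e-epenthesis): the form ends in the consonant /r/, so [e] is inserted word-finally. /mefivaerdezor/ → mefivaerdezore.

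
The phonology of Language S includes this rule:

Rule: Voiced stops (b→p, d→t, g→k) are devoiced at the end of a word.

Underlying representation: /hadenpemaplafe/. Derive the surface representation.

hadenpemaplafe

No segment of /hadenpemaplafe/ meets the structural description of the rule, so the form surfaces unchanged.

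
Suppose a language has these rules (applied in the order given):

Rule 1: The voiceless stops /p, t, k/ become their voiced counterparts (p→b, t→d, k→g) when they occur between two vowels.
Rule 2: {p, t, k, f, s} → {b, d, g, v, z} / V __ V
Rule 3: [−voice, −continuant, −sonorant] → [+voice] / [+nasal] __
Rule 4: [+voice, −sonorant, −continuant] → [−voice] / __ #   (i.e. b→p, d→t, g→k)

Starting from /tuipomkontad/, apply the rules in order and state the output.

tuibomgondat

Rule 1 (intervocalic voicing): /p/ is a voiceless stop between vowels /i/ and /o/, so it voices to [b]. /tuipomkontad/ → tuibomkontad.
Rule 2 (intervocalic voicing): no segment meets the environment; /tuibomkontad/ is unchanged.
Rule 3 (post-nasal voicing): /k/ is a voiceless stop immediately after the nasal /m/, so it voices to [g]. /t/ is a voiceless stop immediately after the nasal /n/, so it voices to [d]. /tuibomkontad/ → tuibomgondad.
Rule 4 (final devoicing): /d/ is a voiced stop in word-final position, so it devoices to [t]. /tuibomgondad/ → tuibomgondat.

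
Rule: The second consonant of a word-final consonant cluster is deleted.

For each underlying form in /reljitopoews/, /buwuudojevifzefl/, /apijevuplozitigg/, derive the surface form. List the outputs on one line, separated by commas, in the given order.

reljitopoew, buwuudojevifzef, apijevuplozitig

/reljitopoews/: /s/ is the second consonant of a word-final cluster /ws/, so it deletes. → [reljitopoew].
/buwuudojevifzefl/: /l/ is the second consonant of a word-final cluster /fl/, so it deletes. → [buwuudojevifzef].
/apijevuplozitigg/: /g/ is the second consonant of a word-final cluster /gg/, so it deletes. → [apijevuplozitig].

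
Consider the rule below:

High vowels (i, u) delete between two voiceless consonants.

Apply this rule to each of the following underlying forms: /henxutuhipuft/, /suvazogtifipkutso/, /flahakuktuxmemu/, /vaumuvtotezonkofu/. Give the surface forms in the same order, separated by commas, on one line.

henxthpft, suvazogtfpktso, flahakktxmemu, vaumuvtotezonkofu

/henxutuhipuft/: /u/ is a high vowel flanked by voiceless consonants /x/ and /t/, so it deletes. /u/ is a high vowel flanked by voiceless consonants /t/ and /h/, so it deletes. /i/ is a high vowel flanked by voiceless consonants /h/ and /p/, so it deletes. /u/ is a high vowel flanked by voiceless consonants /p/ and /f/, so it deletes. → [henxthpft].
/suvazogtifipkutso/: /i/ is a high vowel flanked by voiceless consonants /t/ and /f/, so it deletes. /i/ is a high vowel flanked by voiceless consonants /f/ and /p/, so it deletes. /u/ is a high vowel flanked by voiceless consonants /k/ and /t/, so it deletes. → [suvazogtfpktso].
/flahakuktuxmemu/: /u/ is a high vowel flanked by voiceless consonants /k/ and /k/, so it deletes. /u/ is a high vowel flanked by voiceless consonants /t/ and /x/, so it deletes. → [flahakktxmemu].
/vaumuvtotezonkofu/: the rule's environment is not met; surfaces unchanged as [vaumuvtotezonkofu].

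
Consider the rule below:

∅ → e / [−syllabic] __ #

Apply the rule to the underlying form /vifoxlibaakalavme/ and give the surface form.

No segment of /vifoxlibaakalavme/ meets the structural description of the rule, so the form surfaces unchanged.

vifoxlibaakalavme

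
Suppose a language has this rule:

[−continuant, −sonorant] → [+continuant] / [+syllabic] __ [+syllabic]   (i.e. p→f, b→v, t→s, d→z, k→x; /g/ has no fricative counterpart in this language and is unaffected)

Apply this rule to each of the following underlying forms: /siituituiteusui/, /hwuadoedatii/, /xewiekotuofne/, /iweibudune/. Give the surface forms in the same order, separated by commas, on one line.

/siituituiteusui/: /t/ is a stop between vowels /i/ and /u/, so it spirantizes to the fricative [s]. /t/ is a stop between vowels /i/ and /u/, so it spirantizes to the fricative [s]. /t/ is a stop between vowels /i/ and /e/, so it spirantizes to the fricative [s]. → [siisuisuiseusui].
/hwuadoedatii/: /d/ is a stop between vowels /a/ and /o/, so it spirantizes to the fricative [z]. /d/ is a stop between vowels /e/ and /a/, so it spirantizes to the fricative [z]. /t/ is a stop between vowels /a/ and /i/, so it spirantizes to the fricative [s]. → [hwuazoezasii].
/xewiekotuofne/: /k/ is a stop between vowels /e/ and /o/, so it spirantizes to the fricative [x]. /t/ is a stop between vowels /o/ and /u/, so it spirantizes to the fricative [s]. → [xewiexosuofne].
/iweibudune/: /b/ is a stop between vowels /i/ and /u/, so it spirantizes to the fricative [v]. /d/ is a stop between vowels /u/ and /u/, so it spirantizes to the fricative [z]. → [iweivuzune].

siisuisuiseusui, hwuazoezasii, xewiexosuofne, iweivuzune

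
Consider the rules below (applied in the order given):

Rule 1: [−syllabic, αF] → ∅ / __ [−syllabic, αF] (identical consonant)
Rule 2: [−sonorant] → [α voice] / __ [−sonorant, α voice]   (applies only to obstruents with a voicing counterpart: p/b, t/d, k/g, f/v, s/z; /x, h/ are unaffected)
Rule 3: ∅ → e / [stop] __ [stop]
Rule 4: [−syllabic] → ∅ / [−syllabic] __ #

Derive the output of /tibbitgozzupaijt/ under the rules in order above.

Rule 1 (degemination): /bb/ is a geminate; the first /b/ deletes. /zz/ is a geminate; the first /z/ deletes. /tibbitgozzupaijt/ → tibitgozupaijt.
Rule 2 (regressive voicing assimilation): /t/ precedes the voiced obstruent /g/, so it voices to [d] by assimilation. /tibitgozupaijt/ → tibidgozupaijt.
Rule 3 (stop-cluster e-epenthesis): /d/ and /g/ form a stop–stop cluster, so [e] is inserted between them. /tibidgozupaijt/ → tibidegozupaijt.
Rule 4 (final cluster simplification): /t/ is the second consonant of a word-final cluster /jt/, so it deletes. /tibidegozupaijt/ → tibidegozupaij.

tibidegozupaij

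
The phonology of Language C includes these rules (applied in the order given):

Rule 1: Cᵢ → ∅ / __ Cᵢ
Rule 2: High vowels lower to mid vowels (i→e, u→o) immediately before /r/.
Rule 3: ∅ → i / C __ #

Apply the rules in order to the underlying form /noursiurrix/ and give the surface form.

noorsiorixi

Rule 1 (degemination): /rr/ is a geminate; the first /r/ deletes. /noursiurrix/ → noursiurix.
Rule 2 (pre-rhotic lowering): /u/ is a high vowel immediately before /r/, so it lowers to [o]. /u/ is a high vowel immediately before /r/, so it lowers to [o]. /noursiurix/ → noorsiorix.
Rule 3 (final i-epenthesis): the form ends in the consonant /x/, so [i] is inserted word-finally. /noorsiorix/ → noorsiorixi.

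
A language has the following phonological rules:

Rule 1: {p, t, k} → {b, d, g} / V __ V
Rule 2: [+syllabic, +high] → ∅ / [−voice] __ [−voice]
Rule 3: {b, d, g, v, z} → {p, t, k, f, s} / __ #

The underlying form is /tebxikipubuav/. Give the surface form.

Rule 1 (intervocalic voicing): /k/ is a voiceless stop between vowels /i/ and /i/, so it voices to [g]. /p/ is a voiceless stop between vowels /i/ and /u/, so it voices to [b]. /tebxikipubuav/ → tebxigibubuav.
Rule 2 (high vowel syncope): no segment meets the environment; /tebxigibubuav/ is unchanged.
Rule 3 (final devoicing): /v/ is a voiced obstruent in word-final position, so it devoices to [f]. /tebxigibubuav/ → tebxigibubuaf.

tebxigibubuaf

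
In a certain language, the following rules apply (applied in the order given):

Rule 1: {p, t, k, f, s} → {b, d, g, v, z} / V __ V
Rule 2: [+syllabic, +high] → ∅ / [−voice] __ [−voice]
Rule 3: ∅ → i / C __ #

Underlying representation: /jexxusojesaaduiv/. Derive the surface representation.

jexxuzojezaaduivi

Rule 1 (intervocalic voicing): /s/ is a voiceless obstruent between vowels /u/ and /o/, so it voices to [z]. /s/ is a voiceless obstruent between vowels /e/ and /a/, so it voices to [z]. /jexxusojesaaduiv/ → jexxuzojezaaduiv.
Rule 2 (high vowel syncope): no segment meets the environment; /jexxuzojezaaduiv/ is unchanged.
Rule 3 (final i-epenthesis): the form ends in the consonant /v/, so [i] is inserted word-finally. /jexxuzojezaaduiv/ → jexxuzojezaaduivi.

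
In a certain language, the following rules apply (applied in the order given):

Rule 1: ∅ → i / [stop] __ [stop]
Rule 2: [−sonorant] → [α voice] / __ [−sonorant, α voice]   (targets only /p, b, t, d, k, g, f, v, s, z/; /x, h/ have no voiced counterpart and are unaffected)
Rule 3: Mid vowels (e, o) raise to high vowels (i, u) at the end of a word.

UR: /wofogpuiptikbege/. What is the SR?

Rule 1 (stop-cluster i-epenthesis): /g/ and /p/ form a stop–stop cluster, so [i] is inserted between them. /p/ and /t/ form a stop–stop cluster, so [i] is inserted between them. /k/ and /b/ form a stop–stop cluster, so [i] is inserted between them. /wofogpuiptikbege/ → wofogipuipitikibege.
Rule 2 (regressive voicing assimilation): no segment meets the environment; /wofogipuipitikibege/ is unchanged.
Rule 3 (final vowel raising): /e/ is a mid vowel in word-final position, so it raises to [i]. /wofogipuipitikibege/ → wofogipuipitikibegi.

wofogipuipitikibegi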